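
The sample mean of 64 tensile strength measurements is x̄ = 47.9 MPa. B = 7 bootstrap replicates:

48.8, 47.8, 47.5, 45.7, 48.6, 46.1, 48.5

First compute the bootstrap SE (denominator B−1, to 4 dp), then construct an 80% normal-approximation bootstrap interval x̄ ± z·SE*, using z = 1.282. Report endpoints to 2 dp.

Mean of replicates = 47.5714; sum of squared deviations = 9.1543; SE* = √(9.1543/6) = 1.2352
Margin = 1.282 × 1.2352 = 1.584
Interval: 47.9 ± 1.584

(46.32, 49.48)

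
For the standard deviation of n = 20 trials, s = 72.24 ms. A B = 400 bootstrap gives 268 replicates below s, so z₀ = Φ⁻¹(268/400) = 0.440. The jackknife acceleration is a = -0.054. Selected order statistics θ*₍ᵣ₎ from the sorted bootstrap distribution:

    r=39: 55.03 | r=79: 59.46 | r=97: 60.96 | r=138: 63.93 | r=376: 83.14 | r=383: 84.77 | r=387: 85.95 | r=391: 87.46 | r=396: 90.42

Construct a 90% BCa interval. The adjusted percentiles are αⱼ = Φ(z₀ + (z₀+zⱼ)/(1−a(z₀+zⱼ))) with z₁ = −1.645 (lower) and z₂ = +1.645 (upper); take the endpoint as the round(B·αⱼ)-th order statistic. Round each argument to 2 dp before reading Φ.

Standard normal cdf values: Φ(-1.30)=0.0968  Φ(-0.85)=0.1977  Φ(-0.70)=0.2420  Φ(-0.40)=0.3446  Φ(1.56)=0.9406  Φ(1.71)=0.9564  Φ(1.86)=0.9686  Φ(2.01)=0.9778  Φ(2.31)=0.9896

Lower: z₀ + z₁ = 0.440 + (-1.645) = -1.205; 1 − a(z₀+z₁) = 1 − (-0.054)(-1.205) = 0.9349; argument = 0.440 + (-1.205)/0.9349 = -0.8489 → -0.85.
α₁ = Φ(-0.85) = 0.1977; rank = round(400 × 0.1977) = 79; θ*₍79₎ = 59.46.
Upper: z₀ + z₂ = 2.085; 1 − a(z₀+z₂) = 1.1126; argument = 2.3140 → 2.31; α₂ = 0.9896; rank = 396; θ*₍396₎ = 90.42.

(59.46, 90.42)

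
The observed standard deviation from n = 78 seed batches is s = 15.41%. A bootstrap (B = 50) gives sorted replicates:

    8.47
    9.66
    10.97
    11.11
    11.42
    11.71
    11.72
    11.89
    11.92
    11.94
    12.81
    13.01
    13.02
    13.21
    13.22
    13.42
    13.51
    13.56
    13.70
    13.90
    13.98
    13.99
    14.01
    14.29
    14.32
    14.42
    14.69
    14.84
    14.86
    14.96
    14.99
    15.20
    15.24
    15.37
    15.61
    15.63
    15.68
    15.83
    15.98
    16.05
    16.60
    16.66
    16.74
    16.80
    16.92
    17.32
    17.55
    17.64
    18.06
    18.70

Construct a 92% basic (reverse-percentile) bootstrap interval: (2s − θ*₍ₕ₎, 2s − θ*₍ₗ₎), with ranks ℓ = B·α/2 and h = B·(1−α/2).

(13.18, 21.16)

Percentile endpoints at ranks 2 and 48: θ*₍2₎ = 9.66, θ*₍48₎ = 17.64.
Basic interval reflects these around s:
  lower = 2 × 15.41 − 17.64 = 13.18
  upper = 2 × 15.41 − 9.66 = 21.16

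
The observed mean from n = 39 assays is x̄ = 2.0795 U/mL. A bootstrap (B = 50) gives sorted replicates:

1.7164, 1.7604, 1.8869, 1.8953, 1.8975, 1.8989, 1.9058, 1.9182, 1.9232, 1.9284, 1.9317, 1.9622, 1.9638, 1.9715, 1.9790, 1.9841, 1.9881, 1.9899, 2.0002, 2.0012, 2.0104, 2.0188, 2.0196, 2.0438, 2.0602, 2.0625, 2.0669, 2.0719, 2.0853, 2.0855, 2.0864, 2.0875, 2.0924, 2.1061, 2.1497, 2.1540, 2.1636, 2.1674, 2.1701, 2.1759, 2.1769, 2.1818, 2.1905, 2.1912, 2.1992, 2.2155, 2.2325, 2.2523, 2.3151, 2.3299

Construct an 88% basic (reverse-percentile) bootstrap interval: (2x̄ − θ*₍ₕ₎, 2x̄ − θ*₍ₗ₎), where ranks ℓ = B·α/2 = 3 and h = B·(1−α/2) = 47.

(1.9265, 2.2721)

Percentile endpoints at ranks 3 and 47: θ*₍3₎ = 1.8869, θ*₍47₎ = 2.2325.
Basic interval reflects these around x̄:
  lower = 2 × 2.0795 − 2.2325 = 1.9265
  upper = 2 × 2.0795 − 1.8869 = 2.2721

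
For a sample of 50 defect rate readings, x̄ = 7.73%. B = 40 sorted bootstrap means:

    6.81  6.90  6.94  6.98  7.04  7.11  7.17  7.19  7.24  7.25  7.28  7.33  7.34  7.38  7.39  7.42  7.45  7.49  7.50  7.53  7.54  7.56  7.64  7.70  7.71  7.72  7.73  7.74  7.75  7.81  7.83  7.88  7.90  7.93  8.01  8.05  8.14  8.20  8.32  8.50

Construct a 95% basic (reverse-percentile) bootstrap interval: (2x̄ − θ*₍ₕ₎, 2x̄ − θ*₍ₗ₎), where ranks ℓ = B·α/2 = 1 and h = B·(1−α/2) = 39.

Percentile endpoints at ranks 1 and 39: θ*₍1₎ = 6.81, θ*₍39₎ = 8.32.
Basic interval reflects these around x̄:
  lower = 2 × 7.73 − 8.32 = 7.14
  upper = 2 × 7.73 − 6.81 = 8.65

(7.14, 8.65)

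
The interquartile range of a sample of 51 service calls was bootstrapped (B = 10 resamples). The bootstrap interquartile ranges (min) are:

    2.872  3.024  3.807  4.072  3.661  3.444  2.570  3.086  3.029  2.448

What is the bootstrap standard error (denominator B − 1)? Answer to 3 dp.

Bootstrap SE is the standard deviation of the 10 replicate interquartile ranges.
Mean of replicates: (2.872 + 3.024 + 3.807 + 4.072 + 3.661 + 3.444 + 2.570 + 3.086 + 3.029 + 2.448) / 10 = 32.0130 / 10 = 3.2013
Sum of squared deviations: (−0.3293)² + (−0.1773)² + (+0.6057)² + (+0.8707)² + (+0.4597)² + (+0.2427)² + (−0.6313)² + (−0.1153)² + (−0.1723)² + (−0.7533)² = 2.5441
Variance = 2.5441 / 9 = 0.2827
SE* = √0.2827

SE* = 0.532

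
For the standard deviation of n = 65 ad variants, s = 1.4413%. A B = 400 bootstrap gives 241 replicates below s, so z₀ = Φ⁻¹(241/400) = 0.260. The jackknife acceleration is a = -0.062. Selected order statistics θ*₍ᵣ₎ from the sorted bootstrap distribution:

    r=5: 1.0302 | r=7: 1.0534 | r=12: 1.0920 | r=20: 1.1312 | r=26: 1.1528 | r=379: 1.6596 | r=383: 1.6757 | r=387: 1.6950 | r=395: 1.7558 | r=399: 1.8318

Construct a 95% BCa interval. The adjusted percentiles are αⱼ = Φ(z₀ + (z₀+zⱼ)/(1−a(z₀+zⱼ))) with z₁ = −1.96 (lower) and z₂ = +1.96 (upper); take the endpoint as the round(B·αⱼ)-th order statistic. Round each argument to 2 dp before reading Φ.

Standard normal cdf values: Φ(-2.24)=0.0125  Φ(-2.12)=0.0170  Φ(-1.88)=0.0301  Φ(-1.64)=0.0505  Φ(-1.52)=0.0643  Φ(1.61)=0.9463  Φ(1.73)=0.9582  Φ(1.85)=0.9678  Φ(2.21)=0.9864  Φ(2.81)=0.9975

Lower: z₀ + z₁ = 0.260 + (-1.960) = -1.700; 1 − a(z₀+z₁) = 1 − (-0.062)(-1.700) = 0.8946; argument = 0.260 + (-1.700)/0.8946 = -1.6403 → -1.64.
α₁ = Φ(-1.64) = 0.0505; rank = round(400 × 0.0505) = 20; θ*₍20₎ = 1.1312.
Upper: z₀ + z₂ = 2.220; 1 − a(z₀+z₂) = 1.1376; argument = 2.2114 → 2.21; α₂ = 0.9864; rank = 395; θ*₍395₎ = 1.7558.

(1.1312, 1.7558)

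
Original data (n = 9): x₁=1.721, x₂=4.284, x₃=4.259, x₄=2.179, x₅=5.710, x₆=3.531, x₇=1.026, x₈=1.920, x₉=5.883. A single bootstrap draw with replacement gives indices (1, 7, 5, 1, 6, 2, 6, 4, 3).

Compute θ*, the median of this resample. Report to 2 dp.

Resample values: 1.721, 1.026, 5.710, 1.721, 3.531, 4.284, 3.531, 2.179, 4.259.
Sorted: 1.026, 1.721, 1.721, 2.179, 3.531, 3.531, 4.259, 4.284, 5.710
Median = middle value = 3.53

θ* = 3.53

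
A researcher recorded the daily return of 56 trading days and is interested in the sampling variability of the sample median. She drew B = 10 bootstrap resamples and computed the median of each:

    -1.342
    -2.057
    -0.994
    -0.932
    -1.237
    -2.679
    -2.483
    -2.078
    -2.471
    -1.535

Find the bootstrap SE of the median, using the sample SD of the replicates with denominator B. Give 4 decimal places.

SE* = 0.6188

Bootstrap SE is the standard deviation of the 10 replicate medians.
Mean of replicates: ((-1.342) + (-2.057) + (-0.994) + (-0.932) + (-1.237) + (-2.679) + (-2.483) + (-2.078) + (-2.471) + (-1.535)) / 10 = -17.80800 / 10 = -1.78080
Sum of squared deviations: (+0.43880)² + (−0.27620)² + (+0.78680)² + (+0.84880)² + (+0.54380)² + (−0.89820)² + (−0.70220)² + (−0.29720)² + (−0.69020)² + (+0.24580)² = 3.82904
Variance = 3.82904 / 10 = 0.38290
SE* = √0.38290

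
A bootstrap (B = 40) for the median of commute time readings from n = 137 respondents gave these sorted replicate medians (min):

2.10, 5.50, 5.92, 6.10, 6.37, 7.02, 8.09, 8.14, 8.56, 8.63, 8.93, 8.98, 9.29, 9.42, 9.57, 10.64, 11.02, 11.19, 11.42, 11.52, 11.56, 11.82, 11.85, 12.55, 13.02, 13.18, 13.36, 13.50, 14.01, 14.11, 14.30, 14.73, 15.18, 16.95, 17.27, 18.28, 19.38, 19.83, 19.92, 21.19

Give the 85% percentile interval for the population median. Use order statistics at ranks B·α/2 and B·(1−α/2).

α = 0.15; lower rank = 40 × 0.075 = 3; upper rank = 40 × 0.925 = 37.
The 3rd smallest replicate is 5.92; the 37th is 19.38.

(5.92, 19.38)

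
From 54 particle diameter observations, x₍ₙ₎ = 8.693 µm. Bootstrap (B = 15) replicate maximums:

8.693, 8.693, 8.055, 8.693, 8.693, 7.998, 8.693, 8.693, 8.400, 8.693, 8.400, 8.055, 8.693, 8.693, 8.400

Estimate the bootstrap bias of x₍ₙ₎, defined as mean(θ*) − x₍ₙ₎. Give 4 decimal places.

mean(θ*) = (8.693 + 8.693 + 8.055 + 8.693 + 8.693 + 7.998 + 8.693 + 8.693 + 8.400 + 8.693 + 8.400 + 8.055 + 8.693 + 8.693 + 8.400) / 15 = 8.50300
bias = 8.50300 − 8.693

bias = −0.1900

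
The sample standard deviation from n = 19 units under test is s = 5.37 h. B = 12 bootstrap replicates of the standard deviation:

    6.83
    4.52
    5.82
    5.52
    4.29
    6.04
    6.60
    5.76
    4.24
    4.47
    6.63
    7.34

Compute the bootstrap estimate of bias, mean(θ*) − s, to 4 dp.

mean(θ*) = (6.83 + 4.52 + 5.82 + 5.52 + 4.29 + 6.04 + 6.60 + 5.76 + 4.24 + 4.47 + 6.63 + 7.34) / 12 = 5.67167
bias = 5.67167 − 5.37

bias = +0.3017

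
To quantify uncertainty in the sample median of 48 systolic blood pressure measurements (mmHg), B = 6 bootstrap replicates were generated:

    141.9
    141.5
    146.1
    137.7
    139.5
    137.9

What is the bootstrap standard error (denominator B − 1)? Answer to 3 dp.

SE* = 3.146

Bootstrap SE is the standard deviation of the 6 replicate medians.
Mean of replicates: (141.9 + 141.5 + 146.1 + 137.7 + 139.5 + 137.9) / 6 = 844.6000 / 6 = 140.7667
Sum of squared deviations: (+1.1333)² + (+0.7333)² + (+5.3333)² + (−3.0667)² + (−1.2667)² + (−2.8667)² = 49.4933
Variance = 49.4933 / 5 = 9.8987
SE* = √9.8987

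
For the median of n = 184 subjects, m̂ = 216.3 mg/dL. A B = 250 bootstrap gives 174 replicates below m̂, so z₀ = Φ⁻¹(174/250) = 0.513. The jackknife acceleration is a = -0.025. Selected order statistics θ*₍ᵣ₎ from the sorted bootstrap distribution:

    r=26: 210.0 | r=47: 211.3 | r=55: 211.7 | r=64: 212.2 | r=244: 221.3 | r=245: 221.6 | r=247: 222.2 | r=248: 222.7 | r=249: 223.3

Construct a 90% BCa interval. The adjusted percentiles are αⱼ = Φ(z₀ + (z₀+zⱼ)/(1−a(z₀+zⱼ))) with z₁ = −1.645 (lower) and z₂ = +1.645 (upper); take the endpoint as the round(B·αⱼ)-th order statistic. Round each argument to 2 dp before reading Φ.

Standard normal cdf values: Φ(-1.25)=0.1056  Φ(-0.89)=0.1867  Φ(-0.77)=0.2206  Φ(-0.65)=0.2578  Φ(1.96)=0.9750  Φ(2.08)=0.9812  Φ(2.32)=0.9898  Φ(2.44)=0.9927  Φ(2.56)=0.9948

Lower: z₀ + z₁ = 0.513 + (-1.645) = -1.132; 1 − a(z₀+z₁) = 1 − (-0.025)(-1.132) = 0.9717; argument = 0.513 + (-1.132)/0.9717 = -0.6520 → -0.65.
α₁ = Φ(-0.65) = 0.2578; rank = round(250 × 0.2578) = 64; θ*₍64₎ = 212.2.
Upper: z₀ + z₂ = 2.158; 1 − a(z₀+z₂) = 1.0539; argument = 2.5605 → 2.56; α₂ = 0.9948; rank = 249; θ*₍249₎ = 223.3.

(212.2, 223.3)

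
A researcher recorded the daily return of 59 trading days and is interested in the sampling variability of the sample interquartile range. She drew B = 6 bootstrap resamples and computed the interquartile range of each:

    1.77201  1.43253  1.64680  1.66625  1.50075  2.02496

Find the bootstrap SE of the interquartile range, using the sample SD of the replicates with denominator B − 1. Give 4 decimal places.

SE* = 0.2107

Bootstrap SE is the standard deviation of the 6 replicate interquartile ranges.
Mean of replicates: (1.77201 + 1.43253 + 1.64680 + 1.66625 + 1.50075 + 2.02496) / 6 = 10.043300 / 6 = 1.673883
Sum of squared deviations: (+0.098127)² + (−0.241353)² + (−0.027083)² + (−0.007633)² + (−0.173133)² + (+0.351077)² = 0.221902
Variance = 0.221902 / 5 = 0.044380
SE* = √0.044380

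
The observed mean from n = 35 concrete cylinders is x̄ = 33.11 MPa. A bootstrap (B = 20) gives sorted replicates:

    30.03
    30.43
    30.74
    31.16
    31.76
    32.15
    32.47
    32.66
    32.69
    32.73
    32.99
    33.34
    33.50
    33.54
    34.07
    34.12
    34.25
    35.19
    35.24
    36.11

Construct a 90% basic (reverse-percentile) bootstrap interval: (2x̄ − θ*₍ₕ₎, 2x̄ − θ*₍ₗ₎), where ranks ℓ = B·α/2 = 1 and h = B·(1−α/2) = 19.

(30.98, 36.19)

Percentile endpoints at ranks 1 and 19: θ*₍1₎ = 30.03, θ*₍19₎ = 35.24.
Basic interval reflects these around x̄:
  lower = 2 × 33.11 − 35.24 = 30.98
  upper = 2 × 33.11 − 30.03 = 36.19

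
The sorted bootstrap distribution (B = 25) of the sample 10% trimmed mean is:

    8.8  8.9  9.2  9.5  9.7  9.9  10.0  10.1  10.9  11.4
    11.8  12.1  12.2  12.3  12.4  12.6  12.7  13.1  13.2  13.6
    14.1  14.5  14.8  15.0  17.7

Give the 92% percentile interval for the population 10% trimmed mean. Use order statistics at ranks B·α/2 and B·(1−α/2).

α = 0.08; lower rank = 25 × 0.040 = 1; upper rank = 25 × 0.960 = 24.
The 1st smallest replicate is 8.8; the 24th is 15.0.

(8.8, 15.0)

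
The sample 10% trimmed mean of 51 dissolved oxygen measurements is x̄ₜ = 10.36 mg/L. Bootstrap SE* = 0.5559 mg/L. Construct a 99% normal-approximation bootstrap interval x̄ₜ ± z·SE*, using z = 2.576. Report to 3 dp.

(8.928, 11.792)

Margin = 2.576 × 0.5559 = 1.4320
Interval: 10.36 ± 1.4320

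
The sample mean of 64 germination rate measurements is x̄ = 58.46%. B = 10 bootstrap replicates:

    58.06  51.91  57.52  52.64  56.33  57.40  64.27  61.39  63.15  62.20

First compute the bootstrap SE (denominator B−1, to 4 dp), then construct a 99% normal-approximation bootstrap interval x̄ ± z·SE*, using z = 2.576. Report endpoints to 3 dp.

(47.538, 69.382)

Mean of replicates = 58.4870; sum of squared deviations = 161.7964; SE* = √(161.7964/9) = 4.2400
Margin = 2.576 × 4.2400 = 10.9222
Interval: 58.46 ± 10.9222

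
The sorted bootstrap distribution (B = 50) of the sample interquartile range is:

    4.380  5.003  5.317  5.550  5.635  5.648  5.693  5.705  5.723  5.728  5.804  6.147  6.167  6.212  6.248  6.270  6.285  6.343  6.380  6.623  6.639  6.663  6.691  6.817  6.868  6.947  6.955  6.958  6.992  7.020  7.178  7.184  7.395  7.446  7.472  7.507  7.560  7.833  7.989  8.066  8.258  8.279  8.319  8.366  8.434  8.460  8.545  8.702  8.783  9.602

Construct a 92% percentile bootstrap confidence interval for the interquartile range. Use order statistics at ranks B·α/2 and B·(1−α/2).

(5.003, 8.702)

α = 0.08; lower rank = 50 × 0.040 = 2; upper rank = 50 × 0.960 = 48.
The 2nd smallest replicate is 5.003; the 48th is 8.702.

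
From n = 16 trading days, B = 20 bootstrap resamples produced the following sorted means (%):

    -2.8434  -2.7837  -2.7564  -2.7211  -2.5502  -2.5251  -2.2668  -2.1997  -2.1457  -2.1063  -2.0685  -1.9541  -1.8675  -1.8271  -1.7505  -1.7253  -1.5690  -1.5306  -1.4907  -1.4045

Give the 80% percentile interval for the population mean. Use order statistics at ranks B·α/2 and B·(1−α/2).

α = 0.20; lower rank = 20 × 0.100 = 2; upper rank = 20 × 0.900 = 18.
The 2nd smallest replicate is -2.7837; the 18th is -1.5306.

(-2.7837, -1.5306)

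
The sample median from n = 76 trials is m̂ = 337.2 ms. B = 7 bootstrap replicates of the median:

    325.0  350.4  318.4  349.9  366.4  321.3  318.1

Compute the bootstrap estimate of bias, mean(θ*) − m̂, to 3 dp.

bias = −1.557

mean(θ*) = (325.0 + 350.4 + 318.4 + 349.9 + 366.4 + 321.3 + 318.1) / 7 = 335.6429
bias = 335.6429 − 337.2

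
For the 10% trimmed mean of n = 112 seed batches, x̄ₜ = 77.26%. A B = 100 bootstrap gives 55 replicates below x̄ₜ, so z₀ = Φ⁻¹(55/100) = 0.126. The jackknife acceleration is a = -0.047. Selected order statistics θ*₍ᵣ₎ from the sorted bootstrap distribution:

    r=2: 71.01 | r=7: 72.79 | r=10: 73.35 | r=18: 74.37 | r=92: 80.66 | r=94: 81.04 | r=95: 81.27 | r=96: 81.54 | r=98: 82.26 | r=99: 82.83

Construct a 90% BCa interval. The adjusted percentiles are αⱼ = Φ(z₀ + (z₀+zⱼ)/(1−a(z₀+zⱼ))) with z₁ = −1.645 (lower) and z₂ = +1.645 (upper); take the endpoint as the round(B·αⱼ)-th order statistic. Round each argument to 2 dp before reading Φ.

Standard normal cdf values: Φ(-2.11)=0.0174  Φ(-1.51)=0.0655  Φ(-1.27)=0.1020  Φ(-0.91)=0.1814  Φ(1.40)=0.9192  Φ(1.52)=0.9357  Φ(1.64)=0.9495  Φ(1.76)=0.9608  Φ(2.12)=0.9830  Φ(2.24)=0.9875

(72.79, 81.54)

Lower: z₀ + z₁ = 0.126 + (-1.645) = -1.519; 1 − a(z₀+z₁) = 1 − (-0.047)(-1.519) = 0.9286; argument = 0.126 + (-1.519)/0.9286 = -1.5098 → -1.51.
α₁ = Φ(-1.51) = 0.0655; rank = round(100 × 0.0655) = 7; θ*₍7₎ = 72.79.
Upper: z₀ + z₂ = 1.771; 1 − a(z₀+z₂) = 1.0832; argument = 1.7609 → 1.76; α₂ = 0.9608; rank = 96; θ*₍96₎ = 81.54.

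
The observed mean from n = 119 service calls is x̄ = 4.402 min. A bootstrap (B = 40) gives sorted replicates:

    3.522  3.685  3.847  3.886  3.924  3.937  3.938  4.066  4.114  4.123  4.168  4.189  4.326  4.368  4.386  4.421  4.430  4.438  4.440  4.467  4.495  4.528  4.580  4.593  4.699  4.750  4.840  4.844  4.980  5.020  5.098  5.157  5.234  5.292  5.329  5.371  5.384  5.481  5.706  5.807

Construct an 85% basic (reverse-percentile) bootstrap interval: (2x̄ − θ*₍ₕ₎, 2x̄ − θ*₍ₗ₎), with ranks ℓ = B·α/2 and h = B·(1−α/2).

Percentile endpoints at ranks 3 and 37: θ*₍3₎ = 3.847, θ*₍37₎ = 5.384.
Basic interval reflects these around x̄:
  lower = 2 × 4.402 − 5.384 = 3.420
  upper = 2 × 4.402 − 3.847 = 4.957

(3.420, 4.957)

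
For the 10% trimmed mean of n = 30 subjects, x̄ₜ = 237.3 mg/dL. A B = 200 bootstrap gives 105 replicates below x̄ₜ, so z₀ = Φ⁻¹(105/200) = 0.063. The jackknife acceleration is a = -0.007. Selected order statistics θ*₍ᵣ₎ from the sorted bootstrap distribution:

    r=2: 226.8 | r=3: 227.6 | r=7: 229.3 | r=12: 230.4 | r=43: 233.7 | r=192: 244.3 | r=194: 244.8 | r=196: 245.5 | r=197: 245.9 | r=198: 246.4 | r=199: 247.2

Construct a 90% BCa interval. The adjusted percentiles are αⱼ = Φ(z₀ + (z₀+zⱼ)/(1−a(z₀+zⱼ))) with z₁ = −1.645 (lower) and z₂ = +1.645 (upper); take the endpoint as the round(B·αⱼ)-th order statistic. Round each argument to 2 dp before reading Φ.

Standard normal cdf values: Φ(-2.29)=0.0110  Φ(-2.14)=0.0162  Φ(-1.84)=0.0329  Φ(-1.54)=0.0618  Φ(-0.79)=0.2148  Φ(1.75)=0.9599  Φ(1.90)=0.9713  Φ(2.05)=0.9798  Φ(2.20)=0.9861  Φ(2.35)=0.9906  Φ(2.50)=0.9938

(230.4, 244.3)

Lower: z₀ + z₁ = 0.063 + (-1.645) = -1.582; 1 − a(z₀+z₁) = 1 − (-0.007)(-1.582) = 0.9889; argument = 0.063 + (-1.582)/0.9889 = -1.5367 → -1.54.
α₁ = Φ(-1.54) = 0.0618; rank = round(200 × 0.0618) = 12; θ*₍12₎ = 230.4.
Upper: z₀ + z₂ = 1.708; 1 − a(z₀+z₂) = 1.0120; argument = 1.7508 → 1.75; α₂ = 0.9599; rank = 192; θ*₍192₎ = 244.3.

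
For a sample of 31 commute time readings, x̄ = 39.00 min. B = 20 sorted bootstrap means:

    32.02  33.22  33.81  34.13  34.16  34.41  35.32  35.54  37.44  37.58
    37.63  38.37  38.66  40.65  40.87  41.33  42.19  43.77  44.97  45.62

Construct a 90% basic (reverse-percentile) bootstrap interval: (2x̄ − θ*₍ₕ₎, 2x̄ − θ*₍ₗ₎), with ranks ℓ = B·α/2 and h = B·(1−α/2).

(33.03, 45.98)

Percentile endpoints at ranks 1 and 19: θ*₍1₎ = 32.02, θ*₍19₎ = 44.97.
Basic interval reflects these around x̄:
  lower = 2 × 39.00 − 44.97 = 33.03
  upper = 2 × 39.00 − 32.02 = 45.98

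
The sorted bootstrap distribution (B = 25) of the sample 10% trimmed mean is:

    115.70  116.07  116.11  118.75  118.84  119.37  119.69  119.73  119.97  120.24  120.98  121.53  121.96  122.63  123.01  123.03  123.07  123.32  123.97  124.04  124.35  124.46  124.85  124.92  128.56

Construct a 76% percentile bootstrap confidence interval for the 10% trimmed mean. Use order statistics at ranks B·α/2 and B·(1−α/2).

(116.11, 124.46)

α = 0.24; lower rank = 25 × 0.120 = 3; upper rank = 25 × 0.880 = 22.
The 3rd smallest replicate is 116.11; the 22nd is 124.46.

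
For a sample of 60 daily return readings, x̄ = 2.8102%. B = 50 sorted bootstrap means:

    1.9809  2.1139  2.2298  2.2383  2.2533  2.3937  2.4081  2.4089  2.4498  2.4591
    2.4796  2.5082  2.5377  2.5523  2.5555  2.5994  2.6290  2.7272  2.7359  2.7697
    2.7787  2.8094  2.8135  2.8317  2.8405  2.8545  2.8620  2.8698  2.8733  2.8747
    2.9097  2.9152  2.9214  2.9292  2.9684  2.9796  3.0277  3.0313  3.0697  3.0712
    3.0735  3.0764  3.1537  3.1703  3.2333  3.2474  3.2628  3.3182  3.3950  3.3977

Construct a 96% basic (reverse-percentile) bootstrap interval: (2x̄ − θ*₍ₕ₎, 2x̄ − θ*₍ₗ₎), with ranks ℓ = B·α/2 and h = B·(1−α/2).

Percentile endpoints at ranks 1 and 49: θ*₍1₎ = 1.9809, θ*₍49₎ = 3.3950.
Basic interval reflects these around x̄:
  lower = 2 × 2.8102 − 3.3950 = 2.2254
  upper = 2 × 2.8102 − 1.9809 = 3.6395

(2.2254, 3.6395)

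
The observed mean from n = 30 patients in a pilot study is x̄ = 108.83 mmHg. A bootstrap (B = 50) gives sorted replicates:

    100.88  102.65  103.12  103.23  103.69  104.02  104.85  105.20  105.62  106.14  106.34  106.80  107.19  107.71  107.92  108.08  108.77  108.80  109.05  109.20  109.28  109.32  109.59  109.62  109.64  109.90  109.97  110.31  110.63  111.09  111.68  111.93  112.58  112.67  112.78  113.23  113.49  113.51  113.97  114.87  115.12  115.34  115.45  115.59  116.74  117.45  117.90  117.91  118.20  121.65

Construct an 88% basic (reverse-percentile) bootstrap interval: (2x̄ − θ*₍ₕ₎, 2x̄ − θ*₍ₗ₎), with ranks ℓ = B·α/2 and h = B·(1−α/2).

Percentile endpoints at ranks 3 and 47: θ*₍3₎ = 103.12, θ*₍47₎ = 117.90.
Basic interval reflects these around x̄:
  lower = 2 × 108.83 − 117.90 = 99.76
  upper = 2 × 108.83 − 103.12 = 114.54

(99.76, 114.54)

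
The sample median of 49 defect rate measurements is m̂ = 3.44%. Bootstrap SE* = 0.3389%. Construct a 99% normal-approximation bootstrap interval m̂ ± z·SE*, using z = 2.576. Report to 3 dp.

(2.567, 4.313)

Margin = 2.576 × 0.3389 = 0.8730
Interval: 3.44 ± 0.8730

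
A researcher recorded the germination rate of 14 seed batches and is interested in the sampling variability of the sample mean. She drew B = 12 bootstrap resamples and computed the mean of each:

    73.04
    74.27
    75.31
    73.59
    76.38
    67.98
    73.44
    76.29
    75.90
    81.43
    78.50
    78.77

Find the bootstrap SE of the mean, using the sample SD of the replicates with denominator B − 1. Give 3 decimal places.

SE* = 3.416

Bootstrap SE is the standard deviation of the 12 replicate means.
Mean of replicates: (73.04 + 74.27 + 75.31 + 73.59 + 76.38 + 67.98 + 73.44 + 76.29 + 75.90 + 81.43 + 78.50 + 78.77) / 12 = 904.9000 / 12 = 75.4083
Sum of squared deviations: (−2.3683)² + (−1.1383)² + (−0.0983)² + (−1.8183)² + (+0.9717)² + (−7.4283)² + (−1.9683)² + (+0.8817)² + (+0.4917)² + (+6.0217)² + (+3.0917)² + (+3.3617)² = 128.3582
Variance = 128.3582 / 11 = 11.6689
SE* = √11.6689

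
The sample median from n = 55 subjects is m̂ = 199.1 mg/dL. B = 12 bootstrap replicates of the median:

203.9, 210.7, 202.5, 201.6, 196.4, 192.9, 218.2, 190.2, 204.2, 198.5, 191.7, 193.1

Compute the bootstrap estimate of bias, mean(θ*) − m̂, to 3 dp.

mean(θ*) = (203.9 + 210.7 + 202.5 + 201.6 + 196.4 + 192.9 + 218.2 + 190.2 + 204.2 + 198.5 + 191.7 + 193.1) / 12 = 200.3250
bias = 200.3250 − 199.1

bias = +1.225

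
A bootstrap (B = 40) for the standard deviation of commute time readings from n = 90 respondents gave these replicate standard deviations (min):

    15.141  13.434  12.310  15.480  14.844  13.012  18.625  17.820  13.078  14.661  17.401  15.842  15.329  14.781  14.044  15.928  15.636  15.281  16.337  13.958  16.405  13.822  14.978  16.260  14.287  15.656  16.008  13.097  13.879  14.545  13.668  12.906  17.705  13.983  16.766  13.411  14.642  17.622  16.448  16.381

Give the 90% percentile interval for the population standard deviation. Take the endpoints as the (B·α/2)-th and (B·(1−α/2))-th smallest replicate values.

Sorted replicates: 12.310, 12.906, 13.012, 13.078, 13.097, 13.411, 13.434, 13.668, 13.822, 13.879, 13.958, 13.983, 14.044, 14.287, 14.545, 14.642, 14.661, 14.781, 14.844, 14.978, 15.141, 15.281, 15.329, 15.480, 15.636, 15.656, 15.842, 15.928, 16.008, 16.260, 16.337, 16.381, 16.405, 16.448, 16.766, 17.401, 17.622, 17.705, 17.820, 18.625
α = 0.10; lower rank = 40 × 0.050 = 2; upper rank = 40 × 0.950 = 38.
The 2nd smallest replicate is 12.906; the 38th is 17.705.

(12.906, 17.705)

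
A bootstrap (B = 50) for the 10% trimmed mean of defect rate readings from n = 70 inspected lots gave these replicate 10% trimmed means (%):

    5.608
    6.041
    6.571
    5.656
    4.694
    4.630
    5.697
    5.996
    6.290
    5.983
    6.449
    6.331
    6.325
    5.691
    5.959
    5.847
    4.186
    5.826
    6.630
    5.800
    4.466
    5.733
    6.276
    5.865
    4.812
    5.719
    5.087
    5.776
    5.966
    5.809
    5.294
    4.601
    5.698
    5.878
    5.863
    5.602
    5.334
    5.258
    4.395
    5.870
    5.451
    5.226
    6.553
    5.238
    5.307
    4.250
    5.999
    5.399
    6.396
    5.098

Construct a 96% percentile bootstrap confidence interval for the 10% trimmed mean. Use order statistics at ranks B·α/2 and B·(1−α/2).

Sorted replicates: 4.186, 4.250, 4.395, 4.466, 4.601, 4.630, 4.694, 4.812, 5.087, 5.098, 5.226, 5.238, 5.258, 5.294, 5.307, 5.334, 5.399, 5.451, 5.602, 5.608, 5.656, 5.691, 5.697, 5.698, 5.719, 5.733, 5.776, 5.800, 5.809, 5.826, 5.847, 5.863, 5.865, 5.870, 5.878, 5.959, 5.966, 5.983, 5.996, 5.999, 6.041, 6.276, 6.290, 6.325, 6.331, 6.396, 6.449, 6.553, 6.571, 6.630
α = 0.04; lower rank = 50 × 0.020 = 1; upper rank = 50 × 0.980 = 49.
The 1st smallest replicate is 4.186; the 49th is 6.571.

(4.186, 6.571)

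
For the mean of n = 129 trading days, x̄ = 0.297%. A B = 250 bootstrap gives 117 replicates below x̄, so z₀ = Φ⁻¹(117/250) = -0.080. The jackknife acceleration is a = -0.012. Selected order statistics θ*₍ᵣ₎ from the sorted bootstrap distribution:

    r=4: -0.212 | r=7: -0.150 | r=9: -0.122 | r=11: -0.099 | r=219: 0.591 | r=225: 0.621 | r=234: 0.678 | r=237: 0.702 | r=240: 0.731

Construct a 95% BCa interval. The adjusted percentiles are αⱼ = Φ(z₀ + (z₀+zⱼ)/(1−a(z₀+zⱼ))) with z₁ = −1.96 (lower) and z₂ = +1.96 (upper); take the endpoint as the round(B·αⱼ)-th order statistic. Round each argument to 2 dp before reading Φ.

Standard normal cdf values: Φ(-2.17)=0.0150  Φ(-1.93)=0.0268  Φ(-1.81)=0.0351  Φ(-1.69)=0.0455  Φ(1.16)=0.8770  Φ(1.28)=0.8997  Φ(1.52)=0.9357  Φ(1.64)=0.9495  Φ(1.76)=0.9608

Lower: z₀ + z₁ = -0.080 + (-1.960) = -2.040; 1 − a(z₀+z₁) = 1 − (-0.012)(-2.040) = 0.9755; argument = -0.080 + (-2.040)/0.9755 = -2.1712 → -2.17.
α₁ = Φ(-2.17) = 0.0150; rank = round(250 × 0.0150) = 4; θ*₍4₎ = -0.212.
Upper: z₀ + z₂ = 1.880; 1 − a(z₀+z₂) = 1.0226; argument = 1.7585 → 1.76; α₂ = 0.9608; rank = 240; θ*₍240₎ = 0.731.

(-0.212, 0.731)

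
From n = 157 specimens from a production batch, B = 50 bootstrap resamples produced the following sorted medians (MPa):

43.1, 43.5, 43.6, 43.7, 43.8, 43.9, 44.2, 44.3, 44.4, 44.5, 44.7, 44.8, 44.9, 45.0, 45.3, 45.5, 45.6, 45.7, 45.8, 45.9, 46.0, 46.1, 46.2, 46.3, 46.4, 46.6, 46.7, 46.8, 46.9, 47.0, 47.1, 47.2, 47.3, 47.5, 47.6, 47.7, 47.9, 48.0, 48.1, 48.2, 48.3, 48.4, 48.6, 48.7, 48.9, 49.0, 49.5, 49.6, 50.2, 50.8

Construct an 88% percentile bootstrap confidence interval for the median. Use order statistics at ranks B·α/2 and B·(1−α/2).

α = 0.12; lower rank = 50 × 0.060 = 3; upper rank = 50 × 0.940 = 47.
The 3rd smallest replicate is 43.6; the 47th is 49.5.

(43.6, 49.5)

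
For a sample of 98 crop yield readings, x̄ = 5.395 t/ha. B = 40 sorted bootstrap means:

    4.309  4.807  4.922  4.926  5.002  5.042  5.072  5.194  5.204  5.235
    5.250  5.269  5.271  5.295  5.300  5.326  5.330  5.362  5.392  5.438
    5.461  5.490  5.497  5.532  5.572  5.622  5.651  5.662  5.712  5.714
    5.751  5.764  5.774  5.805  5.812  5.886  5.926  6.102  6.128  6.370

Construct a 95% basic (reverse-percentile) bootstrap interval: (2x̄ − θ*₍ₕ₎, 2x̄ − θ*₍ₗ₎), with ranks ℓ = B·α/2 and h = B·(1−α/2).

Percentile endpoints at ranks 1 and 39: θ*₍1₎ = 4.309, θ*₍39₎ = 6.128.
Basic interval reflects these around x̄:
  lower = 2 × 5.395 − 6.128 = 4.662
  upper = 2 × 5.395 − 4.309 = 6.481

(4.662, 6.481)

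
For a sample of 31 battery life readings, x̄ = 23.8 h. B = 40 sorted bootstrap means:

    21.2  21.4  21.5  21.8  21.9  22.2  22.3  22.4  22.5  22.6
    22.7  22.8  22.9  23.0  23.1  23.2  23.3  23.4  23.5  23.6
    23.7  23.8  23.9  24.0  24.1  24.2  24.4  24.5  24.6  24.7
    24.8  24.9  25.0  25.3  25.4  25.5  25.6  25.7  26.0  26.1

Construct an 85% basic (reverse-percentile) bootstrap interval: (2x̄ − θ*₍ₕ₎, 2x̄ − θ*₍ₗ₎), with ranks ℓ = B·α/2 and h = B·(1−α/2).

(22.0, 26.1)

Percentile endpoints at ranks 3 and 37: θ*₍3₎ = 21.5, θ*₍37₎ = 25.6.
Basic interval reflects these around x̄:
  lower = 2 × 23.8 − 25.6 = 22.0
  upper = 2 × 23.8 − 21.5 = 26.1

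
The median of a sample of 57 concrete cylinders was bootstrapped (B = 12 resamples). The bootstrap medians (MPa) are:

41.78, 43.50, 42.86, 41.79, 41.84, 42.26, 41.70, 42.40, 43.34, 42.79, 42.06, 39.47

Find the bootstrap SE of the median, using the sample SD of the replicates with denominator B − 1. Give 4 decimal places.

SE* = 1.0437

Bootstrap SE is the standard deviation of the 12 replicate medians.
Mean of replicates: (41.78 + 43.50 + 42.86 + 41.79 + 41.84 + 42.26 + 41.70 + 42.40 + 43.34 + 42.79 + 42.06 + 39.47) / 12 = 505.79000 / 12 = 42.14917
Sum of squared deviations: (−0.36917)² + (+1.35083)² + (+0.71083)² + (−0.35917)² + (−0.30917)² + (+0.11083)² + (−0.44917)² + (+0.25083)² + (+1.19083)² + (+0.64083)² + (−0.08917)² + (−2.67917)² = 11.98249
Variance = 11.98249 / 11 = 1.08932
SE* = √1.08932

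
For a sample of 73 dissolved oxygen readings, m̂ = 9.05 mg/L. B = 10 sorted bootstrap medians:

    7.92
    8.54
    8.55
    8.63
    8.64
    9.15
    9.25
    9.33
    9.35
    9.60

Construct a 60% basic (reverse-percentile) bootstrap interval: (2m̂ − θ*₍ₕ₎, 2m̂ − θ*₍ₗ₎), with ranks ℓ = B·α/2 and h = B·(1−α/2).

Percentile endpoints at ranks 2 and 8: θ*₍2₎ = 8.54, θ*₍8₎ = 9.33.
Basic interval reflects these around m̂:
  lower = 2 × 9.05 − 9.33 = 8.77
  upper = 2 × 9.05 − 8.54 = 9.56

(8.77, 9.56)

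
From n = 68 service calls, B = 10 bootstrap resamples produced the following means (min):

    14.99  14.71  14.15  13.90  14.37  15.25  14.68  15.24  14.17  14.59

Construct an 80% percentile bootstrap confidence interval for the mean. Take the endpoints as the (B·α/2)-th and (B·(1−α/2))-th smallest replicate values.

(13.90, 15.24)

Sorted replicates: 13.90, 14.15, 14.17, 14.37, 14.59, 14.68, 14.71, 14.99, 15.24, 15.25
α = 0.20; lower rank = 10 × 0.100 = 1; upper rank = 10 × 0.900 = 9.
The 1st smallest replicate is 13.90; the 9th is 15.24.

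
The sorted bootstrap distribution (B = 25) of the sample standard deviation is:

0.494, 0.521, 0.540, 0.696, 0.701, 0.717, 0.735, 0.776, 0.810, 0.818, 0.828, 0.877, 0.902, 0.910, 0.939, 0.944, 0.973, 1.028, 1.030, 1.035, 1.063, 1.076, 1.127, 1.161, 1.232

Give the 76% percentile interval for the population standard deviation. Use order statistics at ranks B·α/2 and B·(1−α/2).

(0.540, 1.076)

α = 0.24; lower rank = 25 × 0.120 = 3; upper rank = 25 × 0.880 = 22.
The 3rd smallest replicate is 0.540; the 22nd is 1.076.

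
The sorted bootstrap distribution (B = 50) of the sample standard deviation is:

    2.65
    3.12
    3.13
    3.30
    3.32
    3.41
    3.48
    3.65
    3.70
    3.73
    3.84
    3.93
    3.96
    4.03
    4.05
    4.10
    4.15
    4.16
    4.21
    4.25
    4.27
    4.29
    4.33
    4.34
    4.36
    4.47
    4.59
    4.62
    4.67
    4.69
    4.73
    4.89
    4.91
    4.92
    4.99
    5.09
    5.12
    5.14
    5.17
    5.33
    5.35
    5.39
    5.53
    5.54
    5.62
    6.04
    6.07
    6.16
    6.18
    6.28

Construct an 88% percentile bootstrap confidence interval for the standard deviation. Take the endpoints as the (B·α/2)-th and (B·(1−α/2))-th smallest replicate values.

α = 0.12; lower rank = 50 × 0.060 = 3; upper rank = 50 × 0.940 = 47.
The 3rd smallest replicate is 3.13; the 47th is 6.07.

(3.13, 6.07)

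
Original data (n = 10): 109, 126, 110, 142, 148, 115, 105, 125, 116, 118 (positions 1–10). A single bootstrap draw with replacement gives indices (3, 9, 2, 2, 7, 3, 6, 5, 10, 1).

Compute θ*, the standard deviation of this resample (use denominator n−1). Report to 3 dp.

θ* = 12.553

Resample values: 110, 116, 126, 126, 105, 110, 115, 148, 118, 109.
Mean = 118.3000; sum of squared deviations = 1418.1000
s² = 1418.1000 / 9 = 157.5667
s = √157.5667 = 12.553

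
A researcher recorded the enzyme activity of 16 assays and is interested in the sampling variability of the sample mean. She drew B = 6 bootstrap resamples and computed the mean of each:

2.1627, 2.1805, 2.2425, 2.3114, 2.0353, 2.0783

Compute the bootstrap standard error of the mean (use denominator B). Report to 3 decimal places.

SE* = 0.093

Bootstrap SE is the standard deviation of the 6 replicate means.
Mean of replicates: (2.1627 + 2.1805 + 2.2425 + 2.3114 + 2.0353 + 2.0783) / 6 = 13.01070 / 6 = 2.16845
Sum of squared deviations: (−0.00575)² + (+0.01205)² + (+0.07405)² + (+0.14295)² + (−0.13315)² + (−0.09015)² = 0.05195
Variance = 0.05195 / 6 = 0.00866
SE* = √0.00866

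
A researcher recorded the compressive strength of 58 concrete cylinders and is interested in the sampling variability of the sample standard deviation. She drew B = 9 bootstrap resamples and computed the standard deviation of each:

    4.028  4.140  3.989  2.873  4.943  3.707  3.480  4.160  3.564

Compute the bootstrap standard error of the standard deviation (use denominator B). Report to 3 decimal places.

Bootstrap SE is the standard deviation of the 9 replicate standard deviations.
Mean of replicates: (4.028 + 4.140 + 3.989 + 2.873 + 4.943 + 3.707 + 3.480 + 4.160 + 3.564) / 9 = 34.8840 / 9 = 3.8760
Sum of squared deviations: (+0.1520)² + (+0.2640)² + (+0.1130)² + (−1.0030)² + (+1.0670)² + (−0.1690)² + (−0.3960)² + (+0.2840)² + (−0.3120)² = 2.6134
Variance = 2.6134 / 9 = 0.2904
SE* = √0.2904

SE* = 0.539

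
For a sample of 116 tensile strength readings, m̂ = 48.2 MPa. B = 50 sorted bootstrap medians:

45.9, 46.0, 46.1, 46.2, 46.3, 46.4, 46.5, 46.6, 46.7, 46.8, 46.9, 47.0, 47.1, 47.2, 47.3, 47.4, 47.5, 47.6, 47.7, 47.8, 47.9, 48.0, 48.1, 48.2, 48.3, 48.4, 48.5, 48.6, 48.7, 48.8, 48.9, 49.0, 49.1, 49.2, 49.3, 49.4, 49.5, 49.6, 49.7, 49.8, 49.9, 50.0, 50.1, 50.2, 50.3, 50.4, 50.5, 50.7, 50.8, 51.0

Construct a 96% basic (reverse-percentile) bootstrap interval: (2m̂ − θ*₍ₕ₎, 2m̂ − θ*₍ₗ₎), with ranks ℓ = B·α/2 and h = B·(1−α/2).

Percentile endpoints at ranks 1 and 49: θ*₍1₎ = 45.9, θ*₍49₎ = 50.8.
Basic interval reflects these around m̂:
  lower = 2 × 48.2 − 50.8 = 45.6
  upper = 2 × 48.2 − 45.9 = 50.5

(45.6, 50.5)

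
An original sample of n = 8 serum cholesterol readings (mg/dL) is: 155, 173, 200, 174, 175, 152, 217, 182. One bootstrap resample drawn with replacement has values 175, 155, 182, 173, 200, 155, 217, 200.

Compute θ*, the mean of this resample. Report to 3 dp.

Mean = (175 + 155 + 182 + 173 + 200 + 155 + 217 + 200) / 8 = 1457.0 / 8 = 182.125

θ* = 182.125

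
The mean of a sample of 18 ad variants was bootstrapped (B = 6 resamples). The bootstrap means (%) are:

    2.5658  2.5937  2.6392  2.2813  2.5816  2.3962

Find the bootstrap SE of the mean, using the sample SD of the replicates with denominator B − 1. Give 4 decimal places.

SE* = 0.1394

Bootstrap SE is the standard deviation of the 6 replicate means.
Mean of replicates: (2.5658 + 2.5937 + 2.6392 + 2.2813 + 2.5816 + 2.3962) / 6 = 15.05780 / 6 = 2.50963
Sum of squared deviations: (+0.05617)² + (+0.08407)² + (+0.12957)² + (−0.22833)² + (+0.07197)² + (−0.11343)² = 0.09719
Variance = 0.09719 / 5 = 0.01944
SE* = √0.01944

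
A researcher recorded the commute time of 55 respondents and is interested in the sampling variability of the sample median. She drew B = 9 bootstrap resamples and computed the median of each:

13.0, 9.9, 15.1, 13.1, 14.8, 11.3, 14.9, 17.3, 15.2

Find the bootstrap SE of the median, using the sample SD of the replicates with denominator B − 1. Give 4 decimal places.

Bootstrap SE is the standard deviation of the 9 replicate medians.
Mean of replicates: (13.0 + 9.9 + 15.1 + 13.1 + 14.8 + 11.3 + 14.9 + 17.3 + 15.2) / 9 = 124.60000 / 9 = 13.84444
Sum of squared deviations: (−0.84444)² + (−3.94444)² + (+1.25556)² + (−0.74444)² + (+0.95556)² + (−2.54444)² + (+1.05556)² + (+3.45556)² + (+1.35556)² = 40.68222
Variance = 40.68222 / 8 = 5.08528
SE* = √5.08528

SE* = 2.2551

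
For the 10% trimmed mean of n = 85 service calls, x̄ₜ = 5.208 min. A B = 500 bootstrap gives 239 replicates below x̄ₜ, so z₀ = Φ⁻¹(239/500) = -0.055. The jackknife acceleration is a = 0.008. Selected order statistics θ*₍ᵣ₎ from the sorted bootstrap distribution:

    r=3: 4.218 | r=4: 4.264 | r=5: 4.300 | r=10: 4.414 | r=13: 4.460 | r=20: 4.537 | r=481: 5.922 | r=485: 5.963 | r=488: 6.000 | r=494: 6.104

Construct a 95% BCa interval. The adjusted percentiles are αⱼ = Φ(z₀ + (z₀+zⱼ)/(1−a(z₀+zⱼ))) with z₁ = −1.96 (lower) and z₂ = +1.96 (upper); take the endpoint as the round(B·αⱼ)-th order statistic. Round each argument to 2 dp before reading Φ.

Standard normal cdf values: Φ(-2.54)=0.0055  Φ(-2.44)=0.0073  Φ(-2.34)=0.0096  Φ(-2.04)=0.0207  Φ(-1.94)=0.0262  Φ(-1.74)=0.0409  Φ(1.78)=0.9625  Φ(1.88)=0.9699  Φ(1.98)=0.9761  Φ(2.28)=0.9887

Lower: z₀ + z₁ = -0.055 + (-1.960) = -2.015; 1 − a(z₀+z₁) = 1 − (0.008)(-2.015) = 1.0161; argument = -0.055 + (-2.015)/1.0161 = -2.0380 → -2.04.
α₁ = Φ(-2.04) = 0.0207; rank = round(500 × 0.0207) = 10; θ*₍10₎ = 4.414.
Upper: z₀ + z₂ = 1.905; 1 − a(z₀+z₂) = 0.9848; argument = 1.8795 → 1.88; α₂ = 0.9699; rank = 485; θ*₍485₎ = 5.963.

(4.414, 5.963)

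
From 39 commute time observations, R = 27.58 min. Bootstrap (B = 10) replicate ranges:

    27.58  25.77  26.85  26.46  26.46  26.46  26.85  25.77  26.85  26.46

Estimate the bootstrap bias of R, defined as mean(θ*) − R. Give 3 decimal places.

mean(θ*) = (27.58 + 25.77 + 26.85 + 26.46 + 26.46 + 26.46 + 26.85 + 25.77 + 26.85 + 26.46) / 10 = 26.5510
bias = 26.5510 − 27.58

bias = −1.029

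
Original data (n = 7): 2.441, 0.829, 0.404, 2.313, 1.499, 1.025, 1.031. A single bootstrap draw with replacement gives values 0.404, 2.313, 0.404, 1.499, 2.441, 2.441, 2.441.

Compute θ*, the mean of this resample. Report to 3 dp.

Mean = (0.404 + 2.313 + 0.404 + 1.499 + 2.441 + 2.441 + 2.441) / 7 = 11.9430 / 7 = 1.706

θ* = 1.706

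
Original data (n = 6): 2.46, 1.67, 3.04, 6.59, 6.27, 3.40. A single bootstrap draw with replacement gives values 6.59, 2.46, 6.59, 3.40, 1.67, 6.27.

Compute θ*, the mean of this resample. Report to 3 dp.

θ* = 4.497

Mean = (6.59 + 2.46 + 6.59 + 3.40 + 1.67 + 6.27) / 6 = 26.980 / 6 = 4.497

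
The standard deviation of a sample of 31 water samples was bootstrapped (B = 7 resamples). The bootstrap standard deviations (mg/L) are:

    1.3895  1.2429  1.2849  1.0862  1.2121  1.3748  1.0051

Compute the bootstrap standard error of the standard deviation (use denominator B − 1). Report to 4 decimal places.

SE* = 0.1421

Bootstrap SE is the standard deviation of the 7 replicate standard deviations.
Mean of replicates: (1.3895 + 1.2429 + 1.2849 + 1.0862 + 1.2121 + 1.3748 + 1.0051) / 7 = 8.59550 / 7 = 1.22793
Sum of squared deviations: (+0.16157)² + (+0.01497)² + (+0.05697)² + (−0.14173)² + (−0.01583)² + (+0.14687)² + (−0.22283)² = 0.12114
Variance = 0.12114 / 6 = 0.02019
SE* = √0.02019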